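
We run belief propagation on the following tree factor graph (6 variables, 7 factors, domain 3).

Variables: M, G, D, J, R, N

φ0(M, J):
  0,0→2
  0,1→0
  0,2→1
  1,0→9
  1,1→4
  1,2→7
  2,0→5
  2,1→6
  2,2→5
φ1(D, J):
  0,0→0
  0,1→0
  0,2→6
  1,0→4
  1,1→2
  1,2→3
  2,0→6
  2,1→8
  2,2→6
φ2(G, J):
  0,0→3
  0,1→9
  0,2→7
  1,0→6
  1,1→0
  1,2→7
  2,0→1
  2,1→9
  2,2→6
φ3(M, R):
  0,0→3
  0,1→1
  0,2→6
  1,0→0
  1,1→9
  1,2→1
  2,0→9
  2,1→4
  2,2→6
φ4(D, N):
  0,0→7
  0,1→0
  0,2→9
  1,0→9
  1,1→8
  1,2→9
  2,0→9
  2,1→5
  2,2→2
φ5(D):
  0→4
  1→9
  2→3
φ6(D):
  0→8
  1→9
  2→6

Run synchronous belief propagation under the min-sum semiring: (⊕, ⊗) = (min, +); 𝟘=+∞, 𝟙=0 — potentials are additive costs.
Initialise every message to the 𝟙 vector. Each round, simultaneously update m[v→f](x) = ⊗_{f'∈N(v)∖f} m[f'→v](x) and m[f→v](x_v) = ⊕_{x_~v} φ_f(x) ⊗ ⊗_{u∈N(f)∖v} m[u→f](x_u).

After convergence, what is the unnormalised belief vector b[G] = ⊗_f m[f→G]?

b[G] = [18, 13, 16]

init: all messages = 𝟙 over 3 values
r1 m[φ0→M] = [0, 4, 5]
r1 m[φ0→J] = [2, 0, 1]
r1 m[φ1→D] = [0, 2, 6]
r1 m[φ1→J] = [0, 0, 3]
r1 m[φ2→G] = [3, 0, 1]
r1 m[φ2→J] = [1, 0, 6]
r1 m[φ3→M] = [1, 0, 4]
r1 m[φ3→R] = [0, 1, 1]
r1 m[φ4→D] = [0, 8, 2]
r1 m[φ4→N] = [7, 0, 2]
r1 m[φ5→D] = [4, 9, 3]
r1 m[φ6→D] = [8, 9, 6]
r1 m[M→φ0] = [0, 0, 0]
r1 m[M→φ3] = [0, 0, 0]
r1 m[G→φ2] = [0, 0, 0]
r1 m[D→φ1] = [0, 0, 0]
r1 m[D→φ4] = [0, 0, 0]
r1 m[D→φ5] = [0, 0, 0]
r1 m[D→φ6] = [0, 0, 0]
r1 m[J→φ0] = [0, 0, 0]
r1 m[J→φ1] = [0, 0, 0]
r1 m[J→φ2] = [0, 0, 0]
r1 m[R→φ3] = [0, 0, 0]
r1 m[N→φ4] = [0, 0, 0]
r2 m[φ0→M] = [0, 4, 5]
r2 m[φ0→J] = [2, 0, 1]
r2 m[φ1→D] = [0, 2, 6]
r2 m[φ1→J] = [0, 0, 3]
r2 m[φ2→G] = [3, 0, 1]
r2 m[φ2→J] = [1, 0, 6]
r2 m[φ3→M] = [1, 0, 4]
r2 m[φ3→R] = [0, 1, 1]
r2 m[φ4→D] = [0, 8, 2]
r2 m[φ4→N] = [7, 0, 2]
r2 m[φ5→D] = [4, 9, 3]
r2 m[φ6→D] = [8, 9, 6]
r2 m[M→φ0] = [1, 0, 4]
r2 m[M→φ3] = [0, 4, 5]
r2 m[G→φ2] = [0, 0, 0]
r2 m[D→φ1] = [12, 26, 11]
r2 m[D→φ4] = [12, 20, 15]
r2 m[D→φ5] = [8, 19, 14]
r2 m[D→φ6] = [4, 19, 11]
r2 m[J→φ0] = [1, 0, 9]
r2 m[J→φ1] = [3, 0, 7]
r2 m[J→φ2] = [2, 0, 4]
r2 m[R→φ3] = [0, 0, 0]
r2 m[N→φ4] = [0, 0, 0]
r3 m[φ0→M] = [0, 4, 6]
r3 m[φ0→J] = [3, 1, 2]
r3 m[φ1→D] = [0, 2, 8]
r3 m[φ1→J] = [12, 12, 17]
r3 m[φ2→G] = [5, 0, 3]
r3 m[φ2→J] = [1, 0, 6]
r3 m[φ3→M] = [1, 0, 4]
r3 m[φ3→R] = [3, 1, 5]
r3 m[φ4→D] = [0, 8, 2]
r3 m[φ4→N] = [19, 12, 17]
r3 m[φ5→D] = [4, 9, 3]
r3 m[φ6→D] = [8, 9, 6]
r3 m[M→φ0] = [1, 0, 4]
r3 m[M→φ3] = [0, 4, 5]
r3 m[G→φ2] = [0, 0, 0]
r3 m[D→φ1] = [12, 26, 11]
r3 m[D→φ4] = [12, 20, 15]
r3 m[D→φ5] = [8, 19, 14]
r3 m[D→φ6] = [4, 19, 11]
r3 m[J→φ0] = [1, 0, 9]
r3 m[J→φ1] = [3, 0, 7]
r3 m[J→φ2] = [2, 0, 4]
r3 m[R→φ3] = [0, 0, 0]
r3 m[N→φ4] = [0, 0, 0]
r4 m[φ0→M] = [0, 4, 6]
r4 m[φ0→J] = [3, 1, 2]
r4 m[φ1→D] = [0, 2, 8]
r4 m[φ1→J] = [12, 12, 17]
r4 m[φ2→G] = [5, 0, 3]
r4 m[φ2→J] = [1, 0, 6]
r4 m[φ3→M] = [1, 0, 4]
r4 m[φ3→R] = [3, 1, 5]
r4 m[φ4→D] = [0, 8, 2]
r4 m[φ4→N] = [19, 12, 17]
r4 m[φ5→D] = [4, 9, 3]
r4 m[φ6→D] = [8, 9, 6]
r4 m[M→φ0] = [1, 0, 4]
r4 m[M→φ3] = [0, 4, 6]
r4 m[G→φ2] = [0, 0, 0]
r4 m[D→φ1] = [12, 26, 11]
r4 m[D→φ4] = [12, 20, 17]
r4 m[D→φ5] = [8, 19, 16]
r4 m[D→φ6] = [4, 19, 13]
r4 m[J→φ0] = [13, 12, 23]
r4 m[J→φ1] = [4, 1, 8]
r4 m[J→φ2] = [15, 13, 19]
r4 m[R→φ3] = [0, 0, 0]
r4 m[N→φ4] = [0, 0, 0]
r5 m[φ0→M] = [12, 16, 18]
r5 m[φ0→J] = [3, 1, 2]
r5 m[φ1→D] = [1, 3, 9]
r5 m[φ1→J] = [12, 12, 17]
r5 m[φ2→G] = [18, 13, 16]
r5 m[φ2→J] = [1, 0, 6]
r5 m[φ3→M] = [1, 0, 4]
r5 m[φ3→R] = [3, 1, 5]
r5 m[φ4→D] = [0, 8, 2]
r5 m[φ4→N] = [19, 12, 19]
r5 m[φ5→D] = [4, 9, 3]
r5 m[φ6→D] = [8, 9, 6]
r5 m[M→φ0] = [1, 0, 4]
r5 m[M→φ3] = [0, 4, 6]
r5 m[G→φ2] = [0, 0, 0]
r5 m[D→φ1] = [12, 26, 11]
r5 m[D→φ4] = [12, 20, 17]
r5 m[D→φ5] = [8, 19, 16]
r5 m[D→φ6] = [4, 19, 13]
r5 m[J→φ0] = [13, 12, 23]
r5 m[J→φ1] = [4, 1, 8]
r5 m[J→φ2] = [15, 13, 19]
r5 m[R→φ3] = [0, 0, 0]
r5 m[N→φ4] = [0, 0, 0]
r6 m[φ0→M] = [12, 16, 18]
r6 m[φ0→J] = [3, 1, 2]
r6 m[φ1→D] = [1, 3, 9]
r6 m[φ1→J] = [12, 12, 17]
r6 m[φ2→G] = [18, 13, 16]
r6 m[φ2→J] = [1, 0, 6]
r6 m[φ3→M] = [1, 0, 4]
r6 m[φ3→R] = [3, 1, 5]
r6 m[φ4→D] = [0, 8, 2]
r6 m[φ4→N] = [19, 12, 19]
r6 m[φ5→D] = [4, 9, 3]
r6 m[φ6→D] = [8, 9, 6]
r6 m[M→φ0] = [1, 0, 4]
r6 m[M→φ3] = [12, 16, 18]
r6 m[G→φ2] = [0, 0, 0]
r6 m[D→φ1] = [12, 26, 11]
r6 m[D→φ4] = [13, 21, 18]
r6 m[D→φ5] = [9, 20, 17]
r6 m[D→φ6] = [5, 20, 14]
r6 m[J→φ0] = [13, 12, 23]
r6 m[J→φ1] = [4, 1, 8]
r6 m[J→φ2] = [15, 13, 19]
r6 m[R→φ3] = [0, 0, 0]
r6 m[N→φ4] = [0, 0, 0]
r7 m[φ0→M] = [12, 16, 18]
r7 m[φ0→J] = [3, 1, 2]
r7 m[φ1→D] = [1, 3, 9]
r7 m[φ1→J] = [12, 12, 17]
r7 m[φ2→G] = [18, 13, 16]
r7 m[φ2→J] = [1, 0, 6]
r7 m[φ3→M] = [1, 0, 4]
r7 m[φ3→R] = [15, 13, 17]
r7 m[φ4→D] = [0, 8, 2]
r7 m[φ4→N] = [20, 13, 20]
r7 m[φ5→D] = [4, 9, 3]
r7 m[φ6→D] = [8, 9, 6]
r7 m[M→φ0] = [1, 0, 4]
r7 m[M→φ3] = [12, 16, 18]
r7 m[G→φ2] = [0, 0, 0]
r7 m[D→φ1] = [12, 26, 11]
r7 m[D→φ4] = [13, 21, 18]
r7 m[D→φ5] = [9, 20, 17]
r7 m[D→φ6] = [5, 20, 14]
r7 m[J→φ0] = [13, 12, 23]
r7 m[J→φ1] = [4, 1, 8]
r7 m[J→φ2] = [15, 13, 19]
r7 m[R→φ3] = [0, 0, 0]
r7 m[N→φ4] = [0, 0, 0]
r8 m[φ0→M] = [12, 16, 18]
r8 m[φ0→J] = [3, 1, 2]
r8 m[φ1→D] = [1, 3, 9]
r8 m[φ1→J] = [12, 12, 17]
r8 m[φ2→G] = [18, 13, 16]
r8 m[φ2→J] = [1, 0, 6]
r8 m[φ3→M] = [1, 0, 4]
r8 m[φ3→R] = [15, 13, 17]
r8 m[φ4→D] = [0, 8, 2]
r8 m[φ4→N] = [20, 13, 20]
r8 m[φ5→D] = [4, 9, 3]
r8 m[φ6→D] = [8, 9, 6]
r8 m[M→φ0] = [1, 0, 4]
r8 m[M→φ3] = [12, 16, 18]
r8 m[G→φ2] = [0, 0, 0]
r8 m[D→φ1] = [12, 26, 11]
r8 m[D→φ4] = [13, 21, 18]
r8 m[D→φ5] = [9, 20, 17]
r8 m[D→φ6] = [5, 20, 14]
r8 m[J→φ0] = [13, 12, 23]
r8 m[J→φ1] = [4, 1, 8]
r8 m[J→φ2] = [15, 13, 19]
r8 m[R→φ3] = [0, 0, 0]
r8 m[N→φ4] = [0, 0, 0]
fixed point reached at round 8
b[G] = ⊗ incoming = [18, 13, 16]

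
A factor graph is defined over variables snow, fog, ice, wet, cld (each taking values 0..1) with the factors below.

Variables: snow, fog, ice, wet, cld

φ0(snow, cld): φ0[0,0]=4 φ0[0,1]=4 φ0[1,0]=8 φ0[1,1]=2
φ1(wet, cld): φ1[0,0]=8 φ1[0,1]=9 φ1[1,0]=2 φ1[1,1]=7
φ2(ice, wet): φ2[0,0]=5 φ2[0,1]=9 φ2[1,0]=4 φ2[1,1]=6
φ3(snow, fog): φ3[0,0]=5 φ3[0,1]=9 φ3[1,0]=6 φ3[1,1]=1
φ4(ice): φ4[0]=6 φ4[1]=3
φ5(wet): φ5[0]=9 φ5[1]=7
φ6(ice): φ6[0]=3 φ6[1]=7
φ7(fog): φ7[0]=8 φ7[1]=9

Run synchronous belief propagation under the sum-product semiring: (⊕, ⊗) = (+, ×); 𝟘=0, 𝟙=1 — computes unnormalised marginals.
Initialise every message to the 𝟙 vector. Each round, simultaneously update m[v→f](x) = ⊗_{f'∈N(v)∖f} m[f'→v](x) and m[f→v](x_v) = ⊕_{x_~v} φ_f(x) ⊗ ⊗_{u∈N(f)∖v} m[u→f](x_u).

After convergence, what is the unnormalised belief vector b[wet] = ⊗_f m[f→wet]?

init: all messages = 𝟙 over 2 values
r1 m[φ0→snow] = [8, 10]
r1 m[φ0→cld] = [12, 6]
r1 m[φ1→wet] = [17, 9]
r1 m[φ1→cld] = [10, 16]
r1 m[φ2→ice] = [14, 10]
r1 m[φ2→wet] = [9, 15]
r1 m[φ3→snow] = [14, 7]
r1 m[φ3→fog] = [11, 10]
r1 m[φ4→ice] = [6, 3]
r1 m[φ5→wet] = [9, 7]
r1 m[φ6→ice] = [3, 7]
r1 m[φ7→fog] = [8, 9]
r1 m[snow→φ0] = [1, 1]
r1 m[snow→φ3] = [1, 1]
r1 m[fog→φ3] = [1, 1]
r1 m[fog→φ7] = [1, 1]
r1 m[ice→φ2] = [1, 1]
r1 m[ice→φ4] = [1, 1]
r1 m[ice→φ6] = [1, 1]
r1 m[wet→φ1] = [1, 1]
r1 m[wet→φ2] = [1, 1]
r1 m[wet→φ5] = [1, 1]
r1 m[cld→φ0] = [1, 1]
r1 m[cld→φ1] = [1, 1]
r2 m[φ0→snow] = [8, 10]
r2 m[φ0→cld] = [12, 6]
r2 m[φ1→wet] = [17, 9]
r2 m[φ1→cld] = [10, 16]
r2 m[φ2→ice] = [14, 10]
r2 m[φ2→wet] = [9, 15]
r2 m[φ3→snow] = [14, 7]
r2 m[φ3→fog] = [11, 10]
r2 m[φ4→ice] = [6, 3]
r2 m[φ5→wet] = [9, 7]
r2 m[φ6→ice] = [3, 7]
r2 m[φ7→fog] = [8, 9]
r2 m[snow→φ0] = [14, 7]
r2 m[snow→φ3] = [8, 10]
r2 m[fog→φ3] = [8, 9]
r2 m[fog→φ7] = [11, 10]
r2 m[ice→φ2] = [18, 21]
r2 m[ice→φ4] = [42, 70]
r2 m[ice→φ6] = [84, 30]
r2 m[wet→φ1] = [81, 105]
r2 m[wet→φ2] = [153, 63]
r2 m[wet→φ5] = [153, 135]
r2 m[cld→φ0] = [10, 16]
r2 m[cld→φ1] = [12, 6]
r3 m[φ0→snow] = [104, 112]
r3 m[φ0→cld] = [112, 70]
r3 m[φ1→wet] = [150, 66]
r3 m[φ1→cld] = [858, 1464]
r3 m[φ2→ice] = [1332, 990]
r3 m[φ2→wet] = [174, 288]
r3 m[φ3→snow] = [121, 57]
r3 m[φ3→fog] = [100, 82]
r3 m[φ4→ice] = [6, 3]
r3 m[φ5→wet] = [9, 7]
r3 m[φ6→ice] = [3, 7]
r3 m[φ7→fog] = [8, 9]
r3 m[snow→φ0] = [14, 7]
r3 m[snow→φ3] = [8, 10]
r3 m[fog→φ3] = [8, 9]
r3 m[fog→φ7] = [11, 10]
r3 m[ice→φ2] = [18, 21]
r3 m[ice→φ4] = [42, 70]
r3 m[ice→φ6] = [84, 30]
r3 m[wet→φ1] = [81, 105]
r3 m[wet→φ2] = [153, 63]
r3 m[wet→φ5] = [153, 135]
r3 m[cld→φ0] = [10, 16]
r3 m[cld→φ1] = [12, 6]
r4 m[φ0→snow] = [104, 112]
r4 m[φ0→cld] = [112, 70]
r4 m[φ1→wet] = [150, 66]
r4 m[φ1→cld] = [858, 1464]
r4 m[φ2→ice] = [1332, 990]
r4 m[φ2→wet] = [174, 288]
r4 m[φ3→snow] = [121, 57]
r4 m[φ3→fog] = [100, 82]
r4 m[φ4→ice] = [6, 3]
r4 m[φ5→wet] = [9, 7]
r4 m[φ6→ice] = [3, 7]
r4 m[φ7→fog] = [8, 9]
r4 m[snow→φ0] = [121, 57]
r4 m[snow→φ3] = [104, 112]
r4 m[fog→φ3] = [8, 9]
r4 m[fog→φ7] = [100, 82]
r4 m[ice→φ2] = [18, 21]
r4 m[ice→φ4] = [3996, 6930]
r4 m[ice→φ6] = [7992, 2970]
r4 m[wet→φ1] = [1566, 2016]
r4 m[wet→φ2] = [1350, 462]
r4 m[wet→φ5] = [26100, 19008]
r4 m[cld→φ0] = [858, 1464]
r4 m[cld→φ1] = [112, 70]
r5 m[φ0→snow] = [9288, 9792]
r5 m[φ0→cld] = [940, 598]
r5 m[φ1→wet] = [1526, 714]
r5 m[φ1→cld] = [16560, 28206]
r5 m[φ2→ice] = [10908, 8172]
r5 m[φ2→wet] = [174, 288]
r5 m[φ3→snow] = [121, 57]
r5 m[φ3→fog] = [1192, 1048]
r5 m[φ4→ice] = [6, 3]
r5 m[φ5→wet] = [9, 7]
r5 m[φ6→ice] = [3, 7]
r5 m[φ7→fog] = [8, 9]
r5 m[snow→φ0] = [121, 57]
r5 m[snow→φ3] = [104, 112]
r5 m[fog→φ3] = [8, 9]
r5 m[fog→φ7] = [100, 82]
r5 m[ice→φ2] = [18, 21]
r5 m[ice→φ4] = [3996, 6930]
r5 m[ice→φ6] = [7992, 2970]
r5 m[wet→φ1] = [1566, 2016]
r5 m[wet→φ2] = [1350, 462]
r5 m[wet→φ5] = [26100, 19008]
r5 m[cld→φ0] = [858, 1464]
r5 m[cld→φ1] = [112, 70]
r6 m[φ0→snow] = [9288, 9792]
r6 m[φ0→cld] = [940, 598]
r6 m[φ1→wet] = [1526, 714]
r6 m[φ1→cld] = [16560, 28206]
r6 m[φ2→ice] = [10908, 8172]
r6 m[φ2→wet] = [174, 288]
r6 m[φ3→snow] = [121, 57]
r6 m[φ3→fog] = [1192, 1048]
r6 m[φ4→ice] = [6, 3]
r6 m[φ5→wet] = [9, 7]
r6 m[φ6→ice] = [3, 7]
r6 m[φ7→fog] = [8, 9]
r6 m[snow→φ0] = [121, 57]
r6 m[snow→φ3] = [9288, 9792]
r6 m[fog→φ3] = [8, 9]
r6 m[fog→φ7] = [1192, 1048]
r6 m[ice→φ2] = [18, 21]
r6 m[ice→φ4] = [32724, 57204]
r6 m[ice→φ6] = [65448, 24516]
r6 m[wet→φ1] = [1566, 2016]
r6 m[wet→φ2] = [13734, 4998]
r6 m[wet→φ5] = [265524, 205632]
r6 m[cld→φ0] = [16560, 28206]
r6 m[cld→φ1] = [940, 598]
r7 m[φ0→snow] = [179064, 188892]
r7 m[φ0→cld] = [940, 598]
r7 m[φ1→wet] = [12902, 6066]
r7 m[φ1→cld] = [16560, 28206]
r7 m[φ2→ice] = [113652, 84924]
r7 m[φ2→wet] = [174, 288]
r7 m[φ3→snow] = [121, 57]
r7 m[φ3→fog] = [105192, 93384]
r7 m[φ4→ice] = [6, 3]
r7 m[φ5→wet] = [9, 7]
r7 m[φ6→ice] = [3, 7]
r7 m[φ7→fog] = [8, 9]
r7 m[snow→φ0] = [121, 57]
r7 m[snow→φ3] = [9288, 9792]
r7 m[fog→φ3] = [8, 9]
r7 m[fog→φ7] = [1192, 1048]
r7 m[ice→φ2] = [18, 21]
r7 m[ice→φ4] = [32724, 57204]
r7 m[ice→φ6] = [65448, 24516]
r7 m[wet→φ1] = [1566, 2016]
r7 m[wet→φ2] = [13734, 4998]
r7 m[wet→φ5] = [265524, 205632]
r7 m[cld→φ0] = [16560, 28206]
r7 m[cld→φ1] = [940, 598]
r8 m[φ0→snow] = [179064, 188892]
r8 m[φ0→cld] = [940, 598]
r8 m[φ1→wet] = [12902, 6066]
r8 m[φ1→cld] = [16560, 28206]
r8 m[φ2→ice] = [113652, 84924]
r8 m[φ2→wet] = [174, 288]
r8 m[φ3→snow] = [121, 57]
r8 m[φ3→fog] = [105192, 93384]
r8 m[φ4→ice] = [6, 3]
r8 m[φ5→wet] = [9, 7]
r8 m[φ6→ice] = [3, 7]
r8 m[φ7→fog] = [8, 9]
r8 m[snow→φ0] = [121, 57]
r8 m[snow→φ3] = [179064, 188892]
r8 m[fog→φ3] = [8, 9]
r8 m[fog→φ7] = [105192, 93384]
r8 m[ice→φ2] = [18, 21]
r8 m[ice→φ4] = [340956, 594468]
r8 m[ice→φ6] = [681912, 254772]
r8 m[wet→φ1] = [1566, 2016]
r8 m[wet→φ2] = [116118, 42462]
r8 m[wet→φ5] = [2244948, 1747008]
r8 m[cld→φ0] = [16560, 28206]
r8 m[cld→φ1] = [940, 598]
r9 m[φ0→snow] = [179064, 188892]
r9 m[φ0→cld] = [940, 598]
r9 m[φ1→wet] = [12902, 6066]
r9 m[φ1→cld] = [16560, 28206]
r9 m[φ2→ice] = [962748, 719244]
r9 m[φ2→wet] = [174, 288]
r9 m[φ3→snow] = [121, 57]
r9 m[φ3→fog] = [2028672, 1800468]
r9 m[φ4→ice] = [6, 3]
r9 m[φ5→wet] = [9, 7]
r9 m[φ6→ice] = [3, 7]
r9 m[φ7→fog] = [8, 9]
r9 m[snow→φ0] = [121, 57]
r9 m[snow→φ3] = [179064, 188892]
r9 m[fog→φ3] = [8, 9]
r9 m[fog→φ7] = [105192, 93384]
r9 m[ice→φ2] = [18, 21]
r9 m[ice→φ4] = [340956, 594468]
r9 m[ice→φ6] = [681912, 254772]
r9 m[wet→φ1] = [1566, 2016]
r9 m[wet→φ2] = [116118, 42462]
r9 m[wet→φ5] = [2244948, 1747008]
r9 m[cld→φ0] = [16560, 28206]
r9 m[cld→φ1] = [940, 598]
r10 m[φ0→snow] = [179064, 188892]
r10 m[φ0→cld] = [940, 598]
r10 m[φ1→wet] = [12902, 6066]
r10 m[φ1→cld] = [16560, 28206]
r10 m[φ2→ice] = [962748, 719244]
r10 m[φ2→wet] = [174, 288]
r10 m[φ3→snow] = [121, 57]
r10 m[φ3→fog] = [2028672, 1800468]
r10 m[φ4→ice] = [6, 3]
r10 m[φ5→wet] = [9, 7]
r10 m[φ6→ice] = [3, 7]
r10 m[φ7→fog] = [8, 9]
r10 m[snow→φ0] = [121, 57]
r10 m[snow→φ3] = [179064, 188892]
r10 m[fog→φ3] = [8, 9]
r10 m[fog→φ7] = [2028672, 1800468]
r10 m[ice→φ2] = [18, 21]
r10 m[ice→φ4] = [2888244, 5034708]
r10 m[ice→φ6] = [5776488, 2157732]
r10 m[wet→φ1] = [1566, 2016]
r10 m[wet→φ2] = [116118, 42462]
r10 m[wet→φ5] = [2244948, 1747008]
r10 m[cld→φ0] = [16560, 28206]
r10 m[cld→φ1] = [940, 598]
r11 m[φ0→snow] = [179064, 188892]
r11 m[φ0→cld] = [940, 598]
r11 m[φ1→wet] = [12902, 6066]
r11 m[φ1→cld] = [16560, 28206]
r11 m[φ2→ice] = [962748, 719244]
r11 m[φ2→wet] = [174, 288]
r11 m[φ3→snow] = [121, 57]
r11 m[φ3→fog] = [2028672, 1800468]
r11 m[φ4→ice] = [6, 3]
r11 m[φ5→wet] = [9, 7]
r11 m[φ6→ice] = [3, 7]
r11 m[φ7→fog] = [8, 9]
r11 m[snow→φ0] = [121, 57]
r11 m[snow→φ3] = [179064, 188892]
r11 m[fog→φ3] = [8, 9]
r11 m[fog→φ7] = [2028672, 1800468]
r11 m[ice→φ2] = [18, 21]
r11 m[ice→φ4] = [2888244, 5034708]
r11 m[ice→φ6] = [5776488, 2157732]
r11 m[wet→φ1] = [1566, 2016]
r11 m[wet→φ2] = [116118, 42462]
r11 m[wet→φ5] = [2244948, 1747008]
r11 m[cld→φ0] = [16560, 28206]
r11 m[cld→φ1] = [940, 598]
fixed point reached at round 11
b[wet] = ⊗ incoming = [20204532, 12229056]

b[wet] = [20204532, 12229056]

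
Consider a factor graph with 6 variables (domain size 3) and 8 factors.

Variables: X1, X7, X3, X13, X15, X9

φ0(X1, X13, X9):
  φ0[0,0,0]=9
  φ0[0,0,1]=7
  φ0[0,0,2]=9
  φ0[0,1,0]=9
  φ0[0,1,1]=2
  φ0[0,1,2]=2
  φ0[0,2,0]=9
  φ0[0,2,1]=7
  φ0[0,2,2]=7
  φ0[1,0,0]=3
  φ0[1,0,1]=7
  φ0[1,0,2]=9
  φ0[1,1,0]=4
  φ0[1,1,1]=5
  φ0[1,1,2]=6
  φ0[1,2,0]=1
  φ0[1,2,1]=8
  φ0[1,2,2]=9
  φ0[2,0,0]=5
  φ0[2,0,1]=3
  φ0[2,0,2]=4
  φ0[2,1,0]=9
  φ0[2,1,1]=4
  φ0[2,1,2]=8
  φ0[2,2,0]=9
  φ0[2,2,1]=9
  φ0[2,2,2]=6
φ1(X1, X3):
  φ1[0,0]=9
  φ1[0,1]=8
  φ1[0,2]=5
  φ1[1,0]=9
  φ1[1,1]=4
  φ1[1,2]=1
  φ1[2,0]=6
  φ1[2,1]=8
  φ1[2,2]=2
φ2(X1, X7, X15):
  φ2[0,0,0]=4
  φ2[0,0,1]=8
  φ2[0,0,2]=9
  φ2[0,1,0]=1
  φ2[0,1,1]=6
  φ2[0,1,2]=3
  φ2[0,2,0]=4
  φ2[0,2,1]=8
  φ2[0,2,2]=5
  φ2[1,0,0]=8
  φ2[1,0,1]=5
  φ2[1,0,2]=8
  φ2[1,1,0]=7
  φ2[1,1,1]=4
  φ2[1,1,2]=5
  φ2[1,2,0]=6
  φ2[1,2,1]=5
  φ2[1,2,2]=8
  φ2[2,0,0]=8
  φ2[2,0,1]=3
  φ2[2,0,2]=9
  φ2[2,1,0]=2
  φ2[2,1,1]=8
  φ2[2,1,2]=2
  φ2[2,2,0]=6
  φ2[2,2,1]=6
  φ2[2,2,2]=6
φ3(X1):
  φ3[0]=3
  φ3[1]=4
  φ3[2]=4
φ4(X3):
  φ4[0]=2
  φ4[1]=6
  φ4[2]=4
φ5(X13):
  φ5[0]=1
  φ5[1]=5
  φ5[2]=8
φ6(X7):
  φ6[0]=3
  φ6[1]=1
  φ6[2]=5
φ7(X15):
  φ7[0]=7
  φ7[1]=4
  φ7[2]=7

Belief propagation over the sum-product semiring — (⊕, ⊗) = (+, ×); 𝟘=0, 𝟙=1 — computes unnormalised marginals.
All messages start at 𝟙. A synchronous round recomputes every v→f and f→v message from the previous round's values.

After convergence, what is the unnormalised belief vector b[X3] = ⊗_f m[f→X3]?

b[X3] = [46595088, 119078208, 28684512]

init: all messages = 𝟙 over 3 values
r1 m[φ0→X1] = [61, 52, 57]
r1 m[φ0→X13] = [56, 49, 65]
r1 m[φ0→X9] = [58, 52, 60]
r1 m[φ1→X1] = [22, 14, 16]
r1 m[φ1→X3] = [24, 20, 8]
r1 m[φ2→X1] = [48, 56, 50]
r1 m[φ2→X7] = [62, 38, 54]
r1 m[φ2→X15] = [46, 53, 55]
r1 m[φ3→X1] = [3, 4, 4]
r1 m[φ4→X3] = [2, 6, 4]
r1 m[φ5→X13] = [1, 5, 8]
r1 m[φ6→X7] = [3, 1, 5]
r1 m[φ7→X15] = [7, 4, 7]
r1 m[X1→φ0] = [1, 1, 1]
r1 m[X1→φ1] = [1, 1, 1]
r1 m[X1→φ2] = [1, 1, 1]
r1 m[X1→φ3] = [1, 1, 1]
r1 m[X7→φ2] = [1, 1, 1]
r1 m[X7→φ6] = [1, 1, 1]
r1 m[X3→φ1] = [1, 1, 1]
r1 m[X3→φ4] = [1, 1, 1]
r1 m[X13→φ0] = [1, 1, 1]
r1 m[X13→φ5] = [1, 1, 1]
r1 m[X15→φ2] = [1, 1, 1]
r1 m[X15→φ7] = [1, 1, 1]
r1 m[X9→φ0] = [1, 1, 1]
r2 m[φ0→X1] = [61, 52, 57]
r2 m[φ0→X13] = [56, 49, 65]
r2 m[φ0→X9] = [58, 52, 60]
r2 m[φ1→X1] = [22, 14, 16]
r2 m[φ1→X3] = [24, 20, 8]
r2 m[φ2→X1] = [48, 56, 50]
r2 m[φ2→X7] = [62, 38, 54]
r2 m[φ2→X15] = [46, 53, 55]
r2 m[φ3→X1] = [3, 4, 4]
r2 m[φ4→X3] = [2, 6, 4]
r2 m[φ5→X13] = [1, 5, 8]
r2 m[φ6→X7] = [3, 1, 5]
r2 m[φ7→X15] = [7, 4, 7]
r2 m[X1→φ0] = [3168, 3136, 3200]
r2 m[X1→φ1] = [8784, 11648, 11400]
r2 m[X1→φ2] = [4026, 2912, 3648]
r2 m[X1→φ3] = [64416, 40768, 45600]
r2 m[X7→φ2] = [3, 1, 5]
r2 m[X7→φ6] = [62, 38, 54]
r2 m[X3→φ1] = [2, 6, 4]
r2 m[X3→φ4] = [24, 20, 8]
r2 m[X13→φ0] = [1, 5, 8]
r2 m[X13→φ5] = [56, 49, 65]
r2 m[X15→φ2] = [7, 4, 7]
r2 m[X15→φ7] = [46, 53, 55]
r2 m[X9→φ0] = [1, 1, 1]
r3 m[φ0→X1] = [274, 238, 309]
r3 m[φ0→X13] = [177184, 155424, 206112]
r3 m[φ0→X9] = [886784, 836320, 880096]
r3 m[φ1→X1] = [86, 46, 68]
r3 m[φ1→X3] = [252288, 208064, 78368]
r3 m[φ2→X1] = [896, 1086, 993]
r3 m[φ2→X7] = [1357470, 719432, 1120070]
r3 m[φ2→X15] = [514778, 581404, 637590]
r3 m[φ3→X1] = [3, 4, 4]
r3 m[φ4→X3] = [2, 6, 4]
r3 m[φ5→X13] = [1, 5, 8]
r3 m[φ6→X7] = [3, 1, 5]
r3 m[φ7→X15] = [7, 4, 7]
r3 m[X1→φ0] = [3168, 3136, 3200]
r3 m[X1→φ1] = [8784, 11648, 11400]
r3 m[X1→φ2] = [4026, 2912, 3648]
r3 m[X1→φ3] = [64416, 40768, 45600]
r3 m[X7→φ2] = [3, 1, 5]
r3 m[X7→φ6] = [62, 38, 54]
r3 m[X3→φ1] = [2, 6, 4]
r3 m[X3→φ4] = [24, 20, 8]
r3 m[X13→φ0] = [1, 5, 8]
r3 m[X13→φ5] = [56, 49, 65]
r3 m[X15→φ2] = [7, 4, 7]
r3 m[X15→φ7] = [46, 53, 55]
r3 m[X9→φ0] = [1, 1, 1]
r4 m[φ0→X1] = [274, 238, 309]
r4 m[φ0→X13] = [177184, 155424, 206112]
r4 m[φ0→X9] = [886784, 836320, 880096]
r4 m[φ1→X1] = [86, 46, 68]
r4 m[φ1→X3] = [252288, 208064, 78368]
r4 m[φ2→X1] = [896, 1086, 993]
r4 m[φ2→X7] = [1357470, 719432, 1120070]
r4 m[φ2→X15] = [514778, 581404, 637590]
r4 m[φ3→X1] = [3, 4, 4]
r4 m[φ4→X3] = [2, 6, 4]
r4 m[φ5→X13] = [1, 5, 8]
r4 m[φ6→X7] = [3, 1, 5]
r4 m[φ7→X15] = [7, 4, 7]
r4 m[X1→φ0] = [231168, 199824, 270096]
r4 m[X1→φ1] = [736512, 1033872, 1227348]
r4 m[X1→φ2] = [70692, 43792, 84048]
r4 m[X1→φ3] = [21113344, 11889528, 20864916]
r4 m[X7→φ2] = [3, 1, 5]
r4 m[X7→φ6] = [1357470, 719432, 1120070]
r4 m[X3→φ1] = [2, 6, 4]
r4 m[X3→φ4] = [252288, 208064, 78368]
r4 m[X13→φ0] = [1, 5, 8]
r4 m[X13→φ5] = [177184, 155424, 206112]
r4 m[X15→φ2] = [7, 4, 7]
r4 m[X15→φ7] = [514778, 581404, 637590]
r4 m[X9→φ0] = [1, 1, 1]
r5 m[φ0→X1] = [274, 238, 309]
r5 m[φ0→X13] = [12817008, 11674560, 15396000]
r5 m[φ0→X9] = [68273424, 61717488, 64366896]
r5 m[φ1→X1] = [86, 46, 68]
r5 m[φ1→X3] = [23297544, 19846368, 7171128]
r5 m[φ2→X1] = [896, 1086, 993]
r5 m[φ2→X7] = [25485948, 13098064, 20960380]
r5 m[φ2→X15] = [9710836, 10825544, 11868540]
r5 m[φ3→X1] = [3, 4, 4]
r5 m[φ4→X3] = [2, 6, 4]
r5 m[φ5→X13] = [1, 5, 8]
r5 m[φ6→X7] = [3, 1, 5]
r5 m[φ7→X15] = [7, 4, 7]
r5 m[X1→φ0] = [231168, 199824, 270096]
r5 m[X1→φ1] = [736512, 1033872, 1227348]
r5 m[X1→φ2] = [70692, 43792, 84048]
r5 m[X1→φ3] = [21113344, 11889528, 20864916]
r5 m[X7→φ2] = [3, 1, 5]
r5 m[X7→φ6] = [1357470, 719432, 1120070]
r5 m[X3→φ1] = [2, 6, 4]
r5 m[X3→φ4] = [252288, 208064, 78368]
r5 m[X13→φ0] = [1, 5, 8]
r5 m[X13→φ5] = [177184, 155424, 206112]
r5 m[X15→φ2] = [7, 4, 7]
r5 m[X15→φ7] = [514778, 581404, 637590]
r5 m[X9→φ0] = [1, 1, 1]
r6 m[φ0→X1] = [274, 238, 309]
r6 m[φ0→X13] = [12817008, 11674560, 15396000]
r6 m[φ0→X9] = [68273424, 61717488, 64366896]
r6 m[φ1→X1] = [86, 46, 68]
r6 m[φ1→X3] = [23297544, 19846368, 7171128]
r6 m[φ2→X1] = [896, 1086, 993]
r6 m[φ2→X7] = [25485948, 13098064, 20960380]
r6 m[φ2→X15] = [9710836, 10825544, 11868540]
r6 m[φ3→X1] = [3, 4, 4]
r6 m[φ4→X3] = [2, 6, 4]
r6 m[φ5→X13] = [1, 5, 8]
r6 m[φ6→X7] = [3, 1, 5]
r6 m[φ7→X15] = [7, 4, 7]
r6 m[X1→φ0] = [231168, 199824, 270096]
r6 m[X1→φ1] = [736512, 1033872, 1227348]
r6 m[X1→φ2] = [70692, 43792, 84048]
r6 m[X1→φ3] = [21113344, 11889528, 20864916]
r6 m[X7→φ2] = [3, 1, 5]
r6 m[X7→φ6] = [25485948, 13098064, 20960380]
r6 m[X3→φ1] = [2, 6, 4]
r6 m[X3→φ4] = [23297544, 19846368, 7171128]
r6 m[X13→φ0] = [1, 5, 8]
r6 m[X13→φ5] = [12817008, 11674560, 15396000]
r6 m[X15→φ2] = [7, 4, 7]
r6 m[X15→φ7] = [9710836, 10825544, 11868540]
r6 m[X9→φ0] = [1, 1, 1]
r7 m[φ0→X1] = [274, 238, 309]
r7 m[φ0→X13] = [12817008, 11674560, 15396000]
r7 m[φ0→X9] = [68273424, 61717488, 64366896]
r7 m[φ1→X1] = [86, 46, 68]
r7 m[φ1→X3] = [23297544, 19846368, 7171128]
r7 m[φ2→X1] = [896, 1086, 993]
r7 m[φ2→X7] = [25485948, 13098064, 20960380]
r7 m[φ2→X15] = [9710836, 10825544, 11868540]
r7 m[φ3→X1] = [3, 4, 4]
r7 m[φ4→X3] = [2, 6, 4]
r7 m[φ5→X13] = [1, 5, 8]
r7 m[φ6→X7] = [3, 1, 5]
r7 m[φ7→X15] = [7, 4, 7]
r7 m[X1→φ0] = [231168, 199824, 270096]
r7 m[X1→φ1] = [736512, 1033872, 1227348]
r7 m[X1→φ2] = [70692, 43792, 84048]
r7 m[X1→φ3] = [21113344, 11889528, 20864916]
r7 m[X7→φ2] = [3, 1, 5]
r7 m[X7→φ6] = [25485948, 13098064, 20960380]
r7 m[X3→φ1] = [2, 6, 4]
r7 m[X3→φ4] = [23297544, 19846368, 7171128]
r7 m[X13→φ0] = [1, 5, 8]
r7 m[X13→φ5] = [12817008, 11674560, 15396000]
r7 m[X15→φ2] = [7, 4, 7]
r7 m[X15→φ7] = [9710836, 10825544, 11868540]
r7 m[X9→φ0] = [1, 1, 1]
fixed point reached at round 7
b[X3] = ⊗ incoming = [46595088, 119078208, 28684512]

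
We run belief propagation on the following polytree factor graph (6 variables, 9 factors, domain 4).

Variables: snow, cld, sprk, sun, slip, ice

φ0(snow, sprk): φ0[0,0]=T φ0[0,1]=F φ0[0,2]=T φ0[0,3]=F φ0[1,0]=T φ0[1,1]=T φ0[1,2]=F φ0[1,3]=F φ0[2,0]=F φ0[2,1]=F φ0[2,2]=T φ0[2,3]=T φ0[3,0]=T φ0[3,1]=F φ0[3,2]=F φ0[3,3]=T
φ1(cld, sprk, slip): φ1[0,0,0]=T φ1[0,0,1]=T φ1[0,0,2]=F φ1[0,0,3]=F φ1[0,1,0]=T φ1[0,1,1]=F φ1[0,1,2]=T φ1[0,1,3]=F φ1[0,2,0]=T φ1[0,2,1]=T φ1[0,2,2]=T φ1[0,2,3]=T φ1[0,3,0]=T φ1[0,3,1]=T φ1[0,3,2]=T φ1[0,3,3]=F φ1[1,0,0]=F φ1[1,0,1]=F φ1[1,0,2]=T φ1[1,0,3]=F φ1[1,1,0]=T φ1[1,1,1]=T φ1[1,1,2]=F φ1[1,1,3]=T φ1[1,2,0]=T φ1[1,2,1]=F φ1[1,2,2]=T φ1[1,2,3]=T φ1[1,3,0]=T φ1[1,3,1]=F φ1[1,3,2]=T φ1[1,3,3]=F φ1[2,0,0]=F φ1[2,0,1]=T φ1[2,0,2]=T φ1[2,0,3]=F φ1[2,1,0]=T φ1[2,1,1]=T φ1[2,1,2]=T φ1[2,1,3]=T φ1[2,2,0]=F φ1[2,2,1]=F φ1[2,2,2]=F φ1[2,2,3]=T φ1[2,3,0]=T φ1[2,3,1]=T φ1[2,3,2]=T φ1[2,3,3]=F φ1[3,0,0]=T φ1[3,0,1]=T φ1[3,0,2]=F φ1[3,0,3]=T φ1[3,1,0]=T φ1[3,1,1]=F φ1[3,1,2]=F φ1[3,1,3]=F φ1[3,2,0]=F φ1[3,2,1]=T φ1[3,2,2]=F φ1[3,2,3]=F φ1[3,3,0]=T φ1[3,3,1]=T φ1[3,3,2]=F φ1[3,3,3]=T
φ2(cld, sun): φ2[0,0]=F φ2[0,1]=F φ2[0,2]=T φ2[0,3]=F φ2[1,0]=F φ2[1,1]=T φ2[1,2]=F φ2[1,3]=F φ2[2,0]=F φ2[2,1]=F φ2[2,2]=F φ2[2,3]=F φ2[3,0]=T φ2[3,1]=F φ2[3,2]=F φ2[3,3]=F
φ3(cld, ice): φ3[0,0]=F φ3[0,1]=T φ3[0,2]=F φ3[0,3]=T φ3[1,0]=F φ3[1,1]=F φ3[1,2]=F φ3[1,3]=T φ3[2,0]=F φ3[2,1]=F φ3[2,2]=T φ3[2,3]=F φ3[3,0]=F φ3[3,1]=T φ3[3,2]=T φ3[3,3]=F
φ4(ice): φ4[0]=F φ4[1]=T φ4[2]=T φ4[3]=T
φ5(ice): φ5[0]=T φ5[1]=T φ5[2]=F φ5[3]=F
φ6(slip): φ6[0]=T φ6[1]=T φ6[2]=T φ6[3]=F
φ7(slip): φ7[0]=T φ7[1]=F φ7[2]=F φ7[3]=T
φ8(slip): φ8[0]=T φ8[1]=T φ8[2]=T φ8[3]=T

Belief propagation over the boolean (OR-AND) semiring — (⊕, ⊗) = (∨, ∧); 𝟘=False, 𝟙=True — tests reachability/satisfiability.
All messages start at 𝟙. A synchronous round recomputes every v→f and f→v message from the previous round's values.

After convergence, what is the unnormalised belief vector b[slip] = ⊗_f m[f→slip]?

b[slip] = [T, F, F, F]

init: all messages = 𝟙 over 4 values
r1 m[φ0→snow] = [T, T, T, T]
r1 m[φ0→sprk] = [T, T, T, T]
r1 m[φ1→cld] = [T, T, T, T]
r1 m[φ1→sprk] = [T, T, T, T]
r1 m[φ1→slip] = [T, T, T, T]
r1 m[φ2→cld] = [T, T, F, T]
r1 m[φ2→sun] = [T, T, T, F]
r1 m[φ3→cld] = [T, T, T, T]
r1 m[φ3→ice] = [F, T, T, T]
r1 m[φ4→ice] = [F, T, T, T]
r1 m[φ5→ice] = [T, T, F, F]
r1 m[φ6→slip] = [T, T, T, F]
r1 m[φ7→slip] = [T, F, F, T]
r1 m[φ8→slip] = [T, T, T, T]
r1 m[snow→φ0] = [T, T, T, T]
r1 m[cld→φ1] = [T, T, T, T]
r1 m[cld→φ2] = [T, T, T, T]
r1 m[cld→φ3] = [T, T, T, T]
r1 m[sprk→φ0] = [T, T, T, T]
r1 m[sprk→φ1] = [T, T, T, T]
r1 m[sun→φ2] = [T, T, T, T]
r1 m[slip→φ1] = [T, T, T, T]
r1 m[slip→φ6] = [T, T, T, T]
r1 m[slip→φ7] = [T, T, T, T]
r1 m[slip→φ8] = [T, T, T, T]
r1 m[ice→φ3] = [T, T, T, T]
r1 m[ice→φ4] = [T, T, T, T]
r1 m[ice→φ5] = [T, T, T, T]
r2 m[φ0→snow] = [T, T, T, T]
r2 m[φ0→sprk] = [T, T, T, T]
r2 m[φ1→cld] = [T, T, T, T]
r2 m[φ1→sprk] = [T, T, T, T]
r2 m[φ1→slip] = [T, T, T, T]
r2 m[φ2→cld] = [T, T, F, T]
r2 m[φ2→sun] = [T, T, T, F]
r2 m[φ3→cld] = [T, T, T, T]
r2 m[φ3→ice] = [F, T, T, T]
r2 m[φ4→ice] = [F, T, T, T]
r2 m[φ5→ice] = [T, T, F, F]
r2 m[φ6→slip] = [T, T, T, F]
r2 m[φ7→slip] = [T, F, F, T]
r2 m[φ8→slip] = [T, T, T, T]
r2 m[snow→φ0] = [T, T, T, T]
r2 m[cld→φ1] = [T, T, F, T]
r2 m[cld→φ2] = [T, T, T, T]
r2 m[cld→φ3] = [T, T, F, T]
r2 m[sprk→φ0] = [T, T, T, T]
r2 m[sprk→φ1] = [T, T, T, T]
r2 m[sun→φ2] = [T, T, T, T]
r2 m[slip→φ1] = [T, F, F, F]
r2 m[slip→φ6] = [T, F, F, T]
r2 m[slip→φ7] = [T, T, T, F]
r2 m[slip→φ8] = [T, F, F, F]
r2 m[ice→φ3] = [F, T, F, F]
r2 m[ice→φ4] = [F, T, F, F]
r2 m[ice→φ5] = [F, T, T, T]
r3 m[φ0→snow] = [T, T, T, T]
r3 m[φ0→sprk] = [T, T, T, T]
r3 m[φ1→cld] = [T, T, T, T]
r3 m[φ1→sprk] = [T, T, T, T]
r3 m[φ1→slip] = [T, T, T, T]
r3 m[φ2→cld] = [T, T, F, T]
r3 m[φ2→sun] = [T, T, T, F]
r3 m[φ3→cld] = [T, F, F, T]
r3 m[φ3→ice] = [F, T, T, T]
r3 m[φ4→ice] = [F, T, T, T]
r3 m[φ5→ice] = [T, T, F, F]
r3 m[φ6→slip] = [T, T, T, F]
r3 m[φ7→slip] = [T, F, F, T]
r3 m[φ8→slip] = [T, T, T, T]
r3 m[snow→φ0] = [T, T, T, T]
r3 m[cld→φ1] = [T, T, F, T]
r3 m[cld→φ2] = [T, T, T, T]
r3 m[cld→φ3] = [T, T, F, T]
r3 m[sprk→φ0] = [T, T, T, T]
r3 m[sprk→φ1] = [T, T, T, T]
r3 m[sun→φ2] = [T, T, T, T]
r3 m[slip→φ1] = [T, F, F, F]
r3 m[slip→φ6] = [T, F, F, T]
r3 m[slip→φ7] = [T, T, T, F]
r3 m[slip→φ8] = [T, F, F, F]
r3 m[ice→φ3] = [F, T, F, F]
r3 m[ice→φ4] = [F, T, F, F]
r3 m[ice→φ5] = [F, T, T, T]
r4 m[φ0→snow] = [T, T, T, T]
r4 m[φ0→sprk] = [T, T, T, T]
r4 m[φ1→cld] = [T, T, T, T]
r4 m[φ1→sprk] = [T, T, T, T]
r4 m[φ1→slip] = [T, T, T, T]
r4 m[φ2→cld] = [T, T, F, T]
r4 m[φ2→sun] = [T, T, T, F]
r4 m[φ3→cld] = [T, F, F, T]
r4 m[φ3→ice] = [F, T, T, T]
r4 m[φ4→ice] = [F, T, T, T]
r4 m[φ5→ice] = [T, T, F, F]
r4 m[φ6→slip] = [T, T, T, F]
r4 m[φ7→slip] = [T, F, F, T]
r4 m[φ8→slip] = [T, T, T, T]
r4 m[snow→φ0] = [T, T, T, T]
r4 m[cld→φ1] = [T, F, F, T]
r4 m[cld→φ2] = [T, F, F, T]
r4 m[cld→φ3] = [T, T, F, T]
r4 m[sprk→φ0] = [T, T, T, T]
r4 m[sprk→φ1] = [T, T, T, T]
r4 m[sun→φ2] = [T, T, T, T]
r4 m[slip→φ1] = [T, F, F, F]
r4 m[slip→φ6] = [T, F, F, T]
r4 m[slip→φ7] = [T, T, T, F]
r4 m[slip→φ8] = [T, F, F, F]
r4 m[ice→φ3] = [F, T, F, F]
r4 m[ice→φ4] = [F, T, F, F]
r4 m[ice→φ5] = [F, T, T, T]
r5 m[φ0→snow] = [T, T, T, T]
r5 m[φ0→sprk] = [T, T, T, T]
r5 m[φ1→cld] = [T, T, T, T]
r5 m[φ1→sprk] = [T, T, T, T]
r5 m[φ1→slip] = [T, T, T, T]
r5 m[φ2→cld] = [T, T, F, T]
r5 m[φ2→sun] = [T, F, T, F]
r5 m[φ3→cld] = [T, F, F, T]
r5 m[φ3→ice] = [F, T, T, T]
r5 m[φ4→ice] = [F, T, T, T]
r5 m[φ5→ice] = [T, T, F, F]
r5 m[φ6→slip] = [T, T, T, F]
r5 m[φ7→slip] = [T, F, F, T]
r5 m[φ8→slip] = [T, T, T, T]
r5 m[snow→φ0] = [T, T, T, T]
r5 m[cld→φ1] = [T, F, F, T]
r5 m[cld→φ2] = [T, F, F, T]
r5 m[cld→φ3] = [T, T, F, T]
r5 m[sprk→φ0] = [T, T, T, T]
r5 m[sprk→φ1] = [T, T, T, T]
r5 m[sun→φ2] = [T, T, T, T]
r5 m[slip→φ1] = [T, F, F, F]
r5 m[slip→φ6] = [T, F, F, T]
r5 m[slip→φ7] = [T, T, T, F]
r5 m[slip→φ8] = [T, F, F, F]
r5 m[ice→φ3] = [F, T, F, F]
r5 m[ice→φ4] = [F, T, F, F]
r5 m[ice→φ5] = [F, T, T, T]
r6 m[φ0→snow] = [T, T, T, T]
r6 m[φ0→sprk] = [T, T, T, T]
r6 m[φ1→cld] = [T, T, T, T]
r6 m[φ1→sprk] = [T, T, T, T]
r6 m[φ1→slip] = [T, T, T, T]
r6 m[φ2→cld] = [T, T, F, T]
r6 m[φ2→sun] = [T, F, T, F]
r6 m[φ3→cld] = [T, F, F, T]
r6 m[φ3→ice] = [F, T, T, T]
r6 m[φ4→ice] = [F, T, T, T]
r6 m[φ5→ice] = [T, T, F, F]
r6 m[φ6→slip] = [T, T, T, F]
r6 m[φ7→slip] = [T, F, F, T]
r6 m[φ8→slip] = [T, T, T, T]
r6 m[snow→φ0] = [T, T, T, T]
r6 m[cld→φ1] = [T, F, F, T]
r6 m[cld→φ2] = [T, F, F, T]
r6 m[cld→φ3] = [T, T, F, T]
r6 m[sprk→φ0] = [T, T, T, T]
r6 m[sprk→φ1] = [T, T, T, T]
r6 m[sun→φ2] = [T, T, T, T]
r6 m[slip→φ1] = [T, F, F, F]
r6 m[slip→φ6] = [T, F, F, T]
r6 m[slip→φ7] = [T, T, T, F]
r6 m[slip→φ8] = [T, F, F, F]
r6 m[ice→φ3] = [F, T, F, F]
r6 m[ice→φ4] = [F, T, F, F]
r6 m[ice→φ5] = [F, T, T, T]
fixed point reached at round 6
b[slip] = ⊗ incoming = [T, F, F, F]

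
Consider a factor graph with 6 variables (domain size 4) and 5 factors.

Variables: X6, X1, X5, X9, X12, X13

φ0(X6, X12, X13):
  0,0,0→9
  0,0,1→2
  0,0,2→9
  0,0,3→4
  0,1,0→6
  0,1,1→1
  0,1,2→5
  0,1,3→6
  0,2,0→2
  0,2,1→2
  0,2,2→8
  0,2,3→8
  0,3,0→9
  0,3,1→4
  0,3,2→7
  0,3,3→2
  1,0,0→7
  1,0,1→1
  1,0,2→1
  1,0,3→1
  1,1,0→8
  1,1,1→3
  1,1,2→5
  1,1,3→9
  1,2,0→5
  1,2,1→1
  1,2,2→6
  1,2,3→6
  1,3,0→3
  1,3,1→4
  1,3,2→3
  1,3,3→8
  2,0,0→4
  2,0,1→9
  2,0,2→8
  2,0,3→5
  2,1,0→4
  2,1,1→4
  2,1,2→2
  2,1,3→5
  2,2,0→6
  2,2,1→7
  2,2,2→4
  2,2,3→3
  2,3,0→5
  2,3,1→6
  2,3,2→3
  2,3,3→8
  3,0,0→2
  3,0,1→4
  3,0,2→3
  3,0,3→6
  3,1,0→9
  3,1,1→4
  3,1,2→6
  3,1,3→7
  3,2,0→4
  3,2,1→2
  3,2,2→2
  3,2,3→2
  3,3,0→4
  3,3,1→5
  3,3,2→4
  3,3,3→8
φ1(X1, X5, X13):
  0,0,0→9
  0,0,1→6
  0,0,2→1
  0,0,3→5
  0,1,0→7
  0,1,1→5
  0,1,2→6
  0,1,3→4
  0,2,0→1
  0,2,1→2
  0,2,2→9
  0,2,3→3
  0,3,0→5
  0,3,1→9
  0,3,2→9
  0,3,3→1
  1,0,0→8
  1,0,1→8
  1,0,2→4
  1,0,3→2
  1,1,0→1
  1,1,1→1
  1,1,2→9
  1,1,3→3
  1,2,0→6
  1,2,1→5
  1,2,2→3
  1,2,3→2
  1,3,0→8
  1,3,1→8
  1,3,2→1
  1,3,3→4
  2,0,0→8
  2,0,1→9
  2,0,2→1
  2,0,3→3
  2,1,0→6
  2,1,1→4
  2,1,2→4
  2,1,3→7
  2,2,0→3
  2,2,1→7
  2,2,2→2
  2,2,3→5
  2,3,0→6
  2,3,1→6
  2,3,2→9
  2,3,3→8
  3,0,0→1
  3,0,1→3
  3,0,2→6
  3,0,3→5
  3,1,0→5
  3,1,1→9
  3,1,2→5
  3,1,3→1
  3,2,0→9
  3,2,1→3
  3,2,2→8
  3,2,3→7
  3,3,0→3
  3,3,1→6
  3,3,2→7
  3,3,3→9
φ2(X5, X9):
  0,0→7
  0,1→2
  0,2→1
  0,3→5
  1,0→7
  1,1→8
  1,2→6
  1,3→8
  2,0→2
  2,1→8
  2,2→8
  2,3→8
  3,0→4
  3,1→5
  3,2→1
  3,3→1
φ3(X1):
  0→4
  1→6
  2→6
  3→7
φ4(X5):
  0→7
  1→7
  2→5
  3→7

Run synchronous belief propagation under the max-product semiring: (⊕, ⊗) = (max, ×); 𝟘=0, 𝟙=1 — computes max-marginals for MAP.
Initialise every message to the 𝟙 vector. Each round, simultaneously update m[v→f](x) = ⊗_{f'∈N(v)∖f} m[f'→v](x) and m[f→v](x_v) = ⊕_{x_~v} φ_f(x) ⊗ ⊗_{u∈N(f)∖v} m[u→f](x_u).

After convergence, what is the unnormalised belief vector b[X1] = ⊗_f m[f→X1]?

b[X1] = [15876, 27216, 23814, 31752]

init: all messages = 𝟙 over 4 values
r1 m[φ0→X6] = [9, 9, 9, 9]
r1 m[φ0→X12] = [9, 9, 8, 9]
r1 m[φ0→X13] = [9, 9, 9, 9]
r1 m[φ1→X1] = [9, 9, 9, 9]
r1 m[φ1→X5] = [9, 9, 9, 9]
r1 m[φ1→X13] = [9, 9, 9, 9]
r1 m[φ2→X5] = [7, 8, 8, 5]
r1 m[φ2→X9] = [7, 8, 8, 8]
r1 m[φ3→X1] = [4, 6, 6, 7]
r1 m[φ4→X5] = [7, 7, 5, 7]
r1 m[X6→φ0] = [1, 1, 1, 1]
r1 m[X1→φ1] = [1, 1, 1, 1]
r1 m[X1→φ3] = [1, 1, 1, 1]
r1 m[X5→φ1] = [1, 1, 1, 1]
r1 m[X5→φ2] = [1, 1, 1, 1]
r1 m[X5→φ4] = [1, 1, 1, 1]
r1 m[X9→φ2] = [1, 1, 1, 1]
r1 m[X12→φ0] = [1, 1, 1, 1]
r1 m[X13→φ0] = [1, 1, 1, 1]
r1 m[X13→φ1] = [1, 1, 1, 1]
r2 m[φ0→X6] = [9, 9, 9, 9]
r2 m[φ0→X12] = [9, 9, 8, 9]
r2 m[φ0→X13] = [9, 9, 9, 9]
r2 m[φ1→X1] = [9, 9, 9, 9]
r2 m[φ1→X5] = [9, 9, 9, 9]
r2 m[φ1→X13] = [9, 9, 9, 9]
r2 m[φ2→X5] = [7, 8, 8, 5]
r2 m[φ2→X9] = [7, 8, 8, 8]
r2 m[φ3→X1] = [4, 6, 6, 7]
r2 m[φ4→X5] = [7, 7, 5, 7]
r2 m[X6→φ0] = [1, 1, 1, 1]
r2 m[X1→φ1] = [4, 6, 6, 7]
r2 m[X1→φ3] = [9, 9, 9, 9]
r2 m[X5→φ1] = [49, 56, 40, 35]
r2 m[X5→φ2] = [63, 63, 45, 63]
r2 m[X5→φ4] = [63, 72, 72, 45]
r2 m[X9→φ2] = [1, 1, 1, 1]
r2 m[X12→φ0] = [1, 1, 1, 1]
r2 m[X13→φ0] = [9, 9, 9, 9]
r2 m[X13→φ1] = [9, 9, 9, 9]
r3 m[φ0→X6] = [81, 81, 81, 81]
r3 m[φ0→X12] = [81, 81, 72, 81]
r3 m[φ0→X13] = [9, 9, 9, 9]
r3 m[φ1→X1] = [3969, 4536, 3969, 4536]
r3 m[φ1→X5] = [486, 567, 567, 567]
r3 m[φ1→X13] = [2520, 3528, 3024, 2352]
r3 m[φ2→X5] = [7, 8, 8, 5]
r3 m[φ2→X9] = [441, 504, 378, 504]
r3 m[φ3→X1] = [4, 6, 6, 7]
r3 m[φ4→X5] = [7, 7, 5, 7]
r3 m[X6→φ0] = [1, 1, 1, 1]
r3 m[X1→φ1] = [4, 6, 6, 7]
r3 m[X1→φ3] = [9, 9, 9, 9]
r3 m[X5→φ1] = [49, 56, 40, 35]
r3 m[X5→φ2] = [63, 63, 45, 63]
r3 m[X5→φ4] = [63, 72, 72, 45]
r3 m[X9→φ2] = [1, 1, 1, 1]
r3 m[X12→φ0] = [1, 1, 1, 1]
r3 m[X13→φ0] = [9, 9, 9, 9]
r3 m[X13→φ1] = [9, 9, 9, 9]
r4 m[φ0→X6] = [81, 81, 81, 81]
r4 m[φ0→X12] = [81, 81, 72, 81]
r4 m[φ0→X13] = [9, 9, 9, 9]
r4 m[φ1→X1] = [3969, 4536, 3969, 4536]
r4 m[φ1→X5] = [486, 567, 567, 567]
r4 m[φ1→X13] = [2520, 3528, 3024, 2352]
r4 m[φ2→X5] = [7, 8, 8, 5]
r4 m[φ2→X9] = [441, 504, 378, 504]
r4 m[φ3→X1] = [4, 6, 6, 7]
r4 m[φ4→X5] = [7, 7, 5, 7]
r4 m[X6→φ0] = [1, 1, 1, 1]
r4 m[X1→φ1] = [4, 6, 6, 7]
r4 m[X1→φ3] = [3969, 4536, 3969, 4536]
r4 m[X5→φ1] = [49, 56, 40, 35]
r4 m[X5→φ2] = [3402, 3969, 2835, 3969]
r4 m[X5→φ4] = [3402, 4536, 4536, 2835]
r4 m[X9→φ2] = [1, 1, 1, 1]
r4 m[X12→φ0] = [1, 1, 1, 1]
r4 m[X13→φ0] = [2520, 3528, 3024, 2352]
r4 m[X13→φ1] = [9, 9, 9, 9]
r5 m[φ0→X6] = [27216, 21168, 31752, 22680]
r5 m[φ0→X12] = [31752, 22680, 24696, 22680]
r5 m[φ0→X13] = [9, 9, 9, 9]
r5 m[φ1→X1] = [3969, 4536, 3969, 4536]
r5 m[φ1→X5] = [486, 567, 567, 567]
r5 m[φ1→X13] = [2520, 3528, 3024, 2352]
r5 m[φ2→X5] = [7, 8, 8, 5]
r5 m[φ2→X9] = [27783, 31752, 23814, 31752]
r5 m[φ3→X1] = [4, 6, 6, 7]
r5 m[φ4→X5] = [7, 7, 5, 7]
r5 m[X6→φ0] = [1, 1, 1, 1]
r5 m[X1→φ1] = [4, 6, 6, 7]
r5 m[X1→φ3] = [3969, 4536, 3969, 4536]
r5 m[X5→φ1] = [49, 56, 40, 35]
r5 m[X5→φ2] = [3402, 3969, 2835, 3969]
r5 m[X5→φ4] = [3402, 4536, 4536, 2835]
r5 m[X9→φ2] = [1, 1, 1, 1]
r5 m[X12→φ0] = [1, 1, 1, 1]
r5 m[X13→φ0] = [2520, 3528, 3024, 2352]
r5 m[X13→φ1] = [9, 9, 9, 9]
r6 m[φ0→X6] = [27216, 21168, 31752, 22680]
r6 m[φ0→X12] = [31752, 22680, 24696, 22680]
r6 m[φ0→X13] = [9, 9, 9, 9]
r6 m[φ1→X1] = [3969, 4536, 3969, 4536]
r6 m[φ1→X5] = [486, 567, 567, 567]
r6 m[φ1→X13] = [2520, 3528, 3024, 2352]
r6 m[φ2→X5] = [7, 8, 8, 5]
r6 m[φ2→X9] = [27783, 31752, 23814, 31752]
r6 m[φ3→X1] = [4, 6, 6, 7]
r6 m[φ4→X5] = [7, 7, 5, 7]
r6 m[X6→φ0] = [1, 1, 1, 1]
r6 m[X1→φ1] = [4, 6, 6, 7]
r6 m[X1→φ3] = [3969, 4536, 3969, 4536]
r6 m[X5→φ1] = [49, 56, 40, 35]
r6 m[X5→φ2] = [3402, 3969, 2835, 3969]
r6 m[X5→φ4] = [3402, 4536, 4536, 2835]
r6 m[X9→φ2] = [1, 1, 1, 1]
r6 m[X12→φ0] = [1, 1, 1, 1]
r6 m[X13→φ0] = [2520, 3528, 3024, 2352]
r6 m[X13→φ1] = [9, 9, 9, 9]
fixed point reached at round 6
b[X1] = ⊗ incoming = [15876, 27216, 23814, 31752]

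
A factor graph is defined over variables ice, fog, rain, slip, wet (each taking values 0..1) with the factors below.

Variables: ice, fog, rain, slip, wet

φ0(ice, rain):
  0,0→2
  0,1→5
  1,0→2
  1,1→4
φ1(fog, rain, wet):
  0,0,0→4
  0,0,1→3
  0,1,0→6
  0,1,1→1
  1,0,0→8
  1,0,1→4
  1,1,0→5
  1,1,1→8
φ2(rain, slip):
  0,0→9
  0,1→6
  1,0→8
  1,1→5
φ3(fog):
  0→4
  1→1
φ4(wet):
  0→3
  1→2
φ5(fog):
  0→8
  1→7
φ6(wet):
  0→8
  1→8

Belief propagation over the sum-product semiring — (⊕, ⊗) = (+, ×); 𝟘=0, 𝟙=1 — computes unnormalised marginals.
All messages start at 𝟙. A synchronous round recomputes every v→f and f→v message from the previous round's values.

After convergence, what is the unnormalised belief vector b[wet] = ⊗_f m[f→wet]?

b[wet] = [902376, 283776]

init: all messages = 𝟙 over 2 values
r1 m[φ0→ice] = [7, 6]
r1 m[φ0→rain] = [4, 9]
r1 m[φ1→fog] = [14, 25]
r1 m[φ1→rain] = [19, 20]
r1 m[φ1→wet] = [23, 16]
r1 m[φ2→rain] = [15, 13]
r1 m[φ2→slip] = [17, 11]
r1 m[φ3→fog] = [4, 1]
r1 m[φ4→wet] = [3, 2]
r1 m[φ5→fog] = [8, 7]
r1 m[φ6→wet] = [8, 8]
r1 m[ice→φ0] = [1, 1]
r1 m[fog→φ1] = [1, 1]
r1 m[fog→φ3] = [1, 1]
r1 m[fog→φ5] = [1, 1]
r1 m[rain→φ0] = [1, 1]
r1 m[rain→φ1] = [1, 1]
r1 m[rain→φ2] = [1, 1]
r1 m[slip→φ2] = [1, 1]
r1 m[wet→φ1] = [1, 1]
r1 m[wet→φ4] = [1, 1]
r1 m[wet→φ6] = [1, 1]
r2 m[φ0→ice] = [7, 6]
r2 m[φ0→rain] = [4, 9]
r2 m[φ1→fog] = [14, 25]
r2 m[φ1→rain] = [19, 20]
r2 m[φ1→wet] = [23, 16]
r2 m[φ2→rain] = [15, 13]
r2 m[φ2→slip] = [17, 11]
r2 m[φ3→fog] = [4, 1]
r2 m[φ4→wet] = [3, 2]
r2 m[φ5→fog] = [8, 7]
r2 m[φ6→wet] = [8, 8]
r2 m[ice→φ0] = [1, 1]
r2 m[fog→φ1] = [32, 7]
r2 m[fog→φ3] = [112, 175]
r2 m[fog→φ5] = [56, 25]
r2 m[rain→φ0] = [285, 260]
r2 m[rain→φ1] = [60, 117]
r2 m[rain→φ2] = [76, 180]
r2 m[slip→φ2] = [1, 1]
r2 m[wet→φ1] = [24, 16]
r2 m[wet→φ4] = [184, 128]
r2 m[wet→φ6] = [69, 32]
r3 m[φ0→ice] = [1870, 1610]
r3 m[φ0→rain] = [4, 9]
r3 m[φ1→fog] = [27360, 44376]
r3 m[φ1→rain] = [6400, 6856]
r3 m[φ1→wet] = [37599, 17736]
r3 m[φ2→rain] = [15, 13]
r3 m[φ2→slip] = [2124, 1356]
r3 m[φ3→fog] = [4, 1]
r3 m[φ4→wet] = [3, 2]
r3 m[φ5→fog] = [8, 7]
r3 m[φ6→wet] = [8, 8]
r3 m[ice→φ0] = [1, 1]
r3 m[fog→φ1] = [32, 7]
r3 m[fog→φ3] = [112, 175]
r3 m[fog→φ5] = [56, 25]
r3 m[rain→φ0] = [285, 260]
r3 m[rain→φ1] = [60, 117]
r3 m[rain→φ2] = [76, 180]
r3 m[slip→φ2] = [1, 1]
r3 m[wet→φ1] = [24, 16]
r3 m[wet→φ4] = [184, 128]
r3 m[wet→φ6] = [69, 32]
r4 m[φ0→ice] = [1870, 1610]
r4 m[φ0→rain] = [4, 9]
r4 m[φ1→fog] = [27360, 44376]
r4 m[φ1→rain] = [6400, 6856]
r4 m[φ1→wet] = [37599, 17736]
r4 m[φ2→rain] = [15, 13]
r4 m[φ2→slip] = [2124, 1356]
r4 m[φ3→fog] = [4, 1]
r4 m[φ4→wet] = [3, 2]
r4 m[φ5→fog] = [8, 7]
r4 m[φ6→wet] = [8, 8]
r4 m[ice→φ0] = [1, 1]
r4 m[fog→φ1] = [32, 7]
r4 m[fog→φ3] = [218880, 310632]
r4 m[fog→φ5] = [109440, 44376]
r4 m[rain→φ0] = [96000, 89128]
r4 m[rain→φ1] = [60, 117]
r4 m[rain→φ2] = [25600, 61704]
r4 m[slip→φ2] = [1, 1]
r4 m[wet→φ1] = [24, 16]
r4 m[wet→φ4] = [300792, 141888]
r4 m[wet→φ6] = [112797, 35472]
r5 m[φ0→ice] = [637640, 548512]
r5 m[φ0→rain] = [4, 9]
r5 m[φ1→fog] = [27360, 44376]
r5 m[φ1→rain] = [6400, 6856]
r5 m[φ1→wet] = [37599, 17736]
r5 m[φ2→rain] = [15, 13]
r5 m[φ2→slip] = [724032, 462120]
r5 m[φ3→fog] = [4, 1]
r5 m[φ4→wet] = [3, 2]
r5 m[φ5→fog] = [8, 7]
r5 m[φ6→wet] = [8, 8]
r5 m[ice→φ0] = [1, 1]
r5 m[fog→φ1] = [32, 7]
r5 m[fog→φ3] = [218880, 310632]
r5 m[fog→φ5] = [109440, 44376]
r5 m[rain→φ0] = [96000, 89128]
r5 m[rain→φ1] = [60, 117]
r5 m[rain→φ2] = [25600, 61704]
r5 m[slip→φ2] = [1, 1]
r5 m[wet→φ1] = [24, 16]
r5 m[wet→φ4] = [300792, 141888]
r5 m[wet→φ6] = [112797, 35472]
r6 m[φ0→ice] = [637640, 548512]
r6 m[φ0→rain] = [4, 9]
r6 m[φ1→fog] = [27360, 44376]
r6 m[φ1→rain] = [6400, 6856]
r6 m[φ1→wet] = [37599, 17736]
r6 m[φ2→rain] = [15, 13]
r6 m[φ2→slip] = [724032, 462120]
r6 m[φ3→fog] = [4, 1]
r6 m[φ4→wet] = [3, 2]
r6 m[φ5→fog] = [8, 7]
r6 m[φ6→wet] = [8, 8]
r6 m[ice→φ0] = [1, 1]
r6 m[fog→φ1] = [32, 7]
r6 m[fog→φ3] = [218880, 310632]
r6 m[fog→φ5] = [109440, 44376]
r6 m[rain→φ0] = [96000, 89128]
r6 m[rain→φ1] = [60, 117]
r6 m[rain→φ2] = [25600, 61704]
r6 m[slip→φ2] = [1, 1]
r6 m[wet→φ1] = [24, 16]
r6 m[wet→φ4] = [300792, 141888]
r6 m[wet→φ6] = [112797, 35472]
fixed point reached at round 6
b[wet] = ⊗ incoming = [902376, 283776]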